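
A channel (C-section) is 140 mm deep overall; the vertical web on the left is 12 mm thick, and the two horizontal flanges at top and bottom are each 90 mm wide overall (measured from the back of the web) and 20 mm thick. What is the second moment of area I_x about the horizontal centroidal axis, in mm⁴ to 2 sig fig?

I_x ≈ 1.4 × 10⁷ mm⁴

Decompose the section into non-overlapping parts with the origin at the bottom-left of its bounding rectangle.
Web: 12 × 140, A = 1 680 mm², y = 70 mm, Ī = 2 744 000 mm⁴.
Top flange (beyond web): 78 × 20, A = 1 560 mm², y = 130 mm, Ī = 52 000 mm⁴.
Bottom flange (beyond web): 78 × 20, A = 1 560 mm², y = 10 mm, Ī = 52 000 mm⁴.
By symmetry the centroid is at mid-height, ȳ = 70 mm.
Transfer each piece to the horizontal centroidal axis using Ī + A·d² with d = y − 70:
  web: d = 0 mm → contributes +2 744 000 mm⁴
  top flange (beyond web): d = 60 mm → contributes +5 668 000 mm⁴
  bottom flange (beyond web): d = -60 mm → contributes +5 668 000 mm⁴
Total I = 14 080 000 mm⁴.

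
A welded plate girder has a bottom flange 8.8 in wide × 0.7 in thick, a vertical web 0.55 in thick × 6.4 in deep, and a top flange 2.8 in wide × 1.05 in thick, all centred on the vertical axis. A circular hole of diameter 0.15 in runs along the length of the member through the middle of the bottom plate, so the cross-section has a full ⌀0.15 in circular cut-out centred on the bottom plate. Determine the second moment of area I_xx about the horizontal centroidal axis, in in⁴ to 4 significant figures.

I_xx ≈ 121.4 in⁴

Break the section into simple shapes (no overlaps), measuring from the bottom-left corner of the bounding box.
Bottom plate: 8.8 × 0.7, A = 6.16 in², y = 0.35 in, Ī = 0.251533 in⁴.
Web plate: 0.55 × 6.4, A = 3.52 in², y = 3.9 in, Ī = 12.0149 in⁴.
Top plate: 2.8 × 1.05, A = 2.94 in², y = 7.625 in, Ī = 0.270113 in⁴.
Hole (subtracted): ⌀0.15, A = 0.0176715 in², y = 0.35 in, Ī = 0.0000248505 in⁴.
Centroid: ȳ = ΣA·y / ΣA = 3.03875 in.
Transfer each piece to the horizontal centroidal axis using Ī + A·d² with d = y − 3.03875:
  bottom plate: d = -2.68875 in → contributes +44.7845 in⁴
  web plate: d = 0.861251 in → contributes +14.6259 in⁴
  top plate: d = 4.58625 in → contributes +62.1092 in⁴
  hole: d = -2.68875 in → contributes −0.127778 in⁴
Total I = 121.392 in⁴.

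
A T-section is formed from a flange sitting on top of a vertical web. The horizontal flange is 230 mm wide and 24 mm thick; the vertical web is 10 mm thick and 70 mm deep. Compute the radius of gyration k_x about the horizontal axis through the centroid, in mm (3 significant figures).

k_x ≈ 17.6 mm

Treat the section as a set of non-overlapping primitives; coordinates are from the bounding-box lower-left.
Flange: 230 × 24, A = 5 520 mm², y = 82 mm, Ī = 264 960 mm⁴.
Web: 10 × 70, A = 700 mm², y = 35 mm, Ī = 285 833 mm⁴.
Centroid: ȳ = ΣA·y / ΣA = 76.711 mm.
Transfer each piece to the horizontal axis through the centroid using Ī + A·d² with d = y − 76.711:
  flange: d = 5.2894 mm → contributes +419 397 mm⁴
  web: d = -41.711 mm → contributes +1 503 676 mm⁴
Total I = 1 923 072 mm⁴.
Radius of gyration: k = √(I/A) = √(1 923 072 / 6 220) = 17.583 mm.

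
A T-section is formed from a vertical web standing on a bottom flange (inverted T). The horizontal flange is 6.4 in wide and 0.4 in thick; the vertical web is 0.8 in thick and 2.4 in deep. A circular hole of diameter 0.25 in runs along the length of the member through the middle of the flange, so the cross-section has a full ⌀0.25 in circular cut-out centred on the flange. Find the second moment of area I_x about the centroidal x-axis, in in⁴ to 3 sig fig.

I_x ≈ 3.09 in⁴

Split into non-overlapping primitives; take the origin at the lower-left of the bounding box.
Flange: 6.4 × 0.4, A = 2.56 in², y = 0.2 in, Ī = 0.034133 in⁴.
Web: 0.8 × 2.4, A = 1.92 in², y = 1.6 in, Ī = 0.9216 in⁴.
Hole (subtracted): ⌀0.25, A = 0.049087 in², y = 0.2 in, Ī = 0.00019175 in⁴.
Centroid: ȳ = ΣA·y / ΣA = 0.80665 in.
Transfer each piece to the centroidal x-axis using Ī + A·d² with d = y − 0.80665:
  flange: d = -0.60665 in → contributes +0.97627 in⁴
  web: d = 0.79335 in → contributes +2.1301 in⁴
  hole: d = -0.60665 in → contributes −0.018257 in⁴
Total I = 3.0881 in⁴.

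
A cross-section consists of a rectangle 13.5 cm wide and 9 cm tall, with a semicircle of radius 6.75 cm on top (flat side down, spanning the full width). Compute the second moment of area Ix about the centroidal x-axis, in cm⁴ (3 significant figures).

Split into non-overlapping primitives; take the origin at the lower-left of the bounding box.
Rectangular body: 13.5 × 9, A = 121.5 cm², y = 4.5 cm, Ī = 820.13 cm⁴.
Semicircular cap: semicircle r = 6.75, A = 71.569 cm², y = 11.865 cm, Ī = 227.85 cm⁴.
Centroid: ȳ = ΣA·y / ΣA = 7.2301 cm.
Transfer each piece to the centroidal x-axis using Ī + A·d² with d = y − 7.2301:
  rectangular body: d = -2.7301 cm → contributes +1725.7 cm⁴
  semicircular cap: d = 4.6347 cm → contributes +1765.2 cm⁴
Total I = 3490.9 cm⁴.

Ix ≈ 3490 cm⁴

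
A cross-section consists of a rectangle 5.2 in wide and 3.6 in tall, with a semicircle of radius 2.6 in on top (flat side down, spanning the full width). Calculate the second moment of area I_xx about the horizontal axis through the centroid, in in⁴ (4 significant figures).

Decompose the section into non-overlapping parts with the origin at the bottom-left of its bounding rectangle.
Rectangular body: 5.2 × 3.6, A = 18.72 in², y = 1.8 in, Ī = 20.2176 in⁴.
Semicircular cap: semicircle r = 2.6, A = 10.6186 in², y = 4.70347 in, Ī = 5.01563 in⁴.
Centroid: ȳ = ΣA·y / ΣA = 2.85086 in.
Transfer each piece to the horizontal axis through the centroid using Ī + A·d² with d = y − 2.85086:
  rectangular body: d = -1.05086 in → contributes +40.8903 in⁴
  semicircular cap: d = 1.85261 in → contributes +41.4605 in⁴
Total I = 82.3507 in⁴.

I_xx ≈ 82.35 in⁴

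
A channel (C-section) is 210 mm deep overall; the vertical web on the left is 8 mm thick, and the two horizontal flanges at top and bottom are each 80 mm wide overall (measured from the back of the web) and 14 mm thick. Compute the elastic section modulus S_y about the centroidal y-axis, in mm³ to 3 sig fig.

Decompose the section into non-overlapping parts with the origin at the bottom-left of its bounding rectangle.
Web: 8 × 210, A = 1 680 mm², x = 4 mm, Ī = 8 960 mm⁴.
Top flange (beyond web): 72 × 14, A = 1 008 mm², x = 44 mm, Ī = 435 456 mm⁴.
Bottom flange (beyond web): 72 × 14, A = 1 008 mm², x = 44 mm, Ī = 435 456 mm⁴.
Centroid: x̄ = ΣA·x / ΣA = 25.818 mm.
Transfer each piece to the centroidal y-axis using Ī + A·d² with d = x − 25.818:
  web: d = -21.818 mm → contributes +808 696 mm⁴
  top flange (beyond web): d = 18.182 mm → contributes +768 679 mm⁴
  bottom flange (beyond web): d = 18.182 mm → contributes +768 679 mm⁴
Total I = 2 346 054 mm⁴.
Extreme fibre distance c = 54.182 mm; S = I/c = 43 300 mm³.

S_y ≈ 4.33 × 10⁴ mm³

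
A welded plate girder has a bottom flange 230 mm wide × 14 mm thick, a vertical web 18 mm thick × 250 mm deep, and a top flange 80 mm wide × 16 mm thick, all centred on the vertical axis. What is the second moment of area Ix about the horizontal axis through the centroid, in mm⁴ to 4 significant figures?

Ix ≈ 9.505 × 10⁷ mm⁴

Split into non-overlapping primitives; take the origin at the lower-left of the bounding box.
Bottom plate: 230 × 14, A = 3 220 mm², y = 7 mm, Ī = 52593.3 mm⁴.
Web plate: 18 × 250, A = 4 500 mm², y = 139 mm, Ī = 23 437 500 mm⁴.
Top plate: 80 × 16, A = 1 280 mm², y = 272 mm, Ī = 27306.7 mm⁴.
Centroid: ȳ = ΣA·y / ΣA = 110.689 mm.
Transfer each piece to the horizontal axis through the centroid using Ī + A·d² with d = y − 110.689:
  bottom plate: d = -103.689 mm → contributes +34 672 055 mm⁴
  web plate: d = 28.3111 mm → contributes +27 044 336 mm⁴
  top plate: d = 161.311 mm → contributes +33 334 538 mm⁴
Total I = 95 050 929 mm⁴.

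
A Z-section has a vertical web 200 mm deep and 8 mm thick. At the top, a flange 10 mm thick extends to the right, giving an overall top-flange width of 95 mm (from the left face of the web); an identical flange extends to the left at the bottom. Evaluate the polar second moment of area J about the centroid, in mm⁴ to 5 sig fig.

J ≈ 2.6083 × 10⁷ mm⁴

Treat the section as a set of non-overlapping primitives; coordinates are from the bounding-box lower-left.
Web: 8 × 200, A = 1 600 mm², y = 100 mm, Ī = 5 333 333 mm⁴.
Top flange (beyond web): 87 × 10, A = 870 mm², y = 195 mm, Ī = 7 250 mm⁴.
Bottom flange (beyond web): 87 × 10, A = 870 mm², y = 5 mm, Ī = 7 250 mm⁴.
Centroid: ȳ = ΣA·y / ΣA = 100 mm.
Transfer each piece to the centroidal x-axis using Ī + A·d² with d = y − 100:
  web: d = 0 mm → contributes +5 333 333 mm⁴
  top flange (beyond web): d = 95 mm → contributes +7 859 000 mm⁴
  bottom flange (beyond web): d = -95 mm → contributes +7 859 000 mm⁴
Total I = 21 051 333 mm⁴.
For the y-axis: x̄ = 91 mm.
Repeating about the centroidal y-axis gives I_y = 5 031 913 mm⁴.
Polar second moment: J = I_x + I_y = 26 083 247 mm⁴.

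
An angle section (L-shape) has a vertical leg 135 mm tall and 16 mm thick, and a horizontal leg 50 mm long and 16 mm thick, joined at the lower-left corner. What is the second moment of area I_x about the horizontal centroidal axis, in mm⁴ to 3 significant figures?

Break the section into simple shapes (no overlaps), measuring from the bottom-left corner of the bounding box.
Vertical leg: 16 × 135, A = 2 160 mm², y = 67.5 mm, Ī = 3 280 500 mm⁴.
Horizontal leg (remainder): 34 × 16, A = 544 mm², y = 8 mm, Ī = 11 605 mm⁴.
Centroid: ȳ = ΣA·y / ΣA = 55.53 mm.
Transfer each piece to the horizontal centroidal axis using Ī + A·d² with d = y − 55.53:
  vertical leg: d = 11.97 mm → contributes +3 590 008 mm⁴
  horizontal leg (remainder): d = -47.53 mm → contributes +1 240 535 mm⁴
Total I = 4 830 543 mm⁴.

I_x ≈ 4.83 × 10⁶ mm⁴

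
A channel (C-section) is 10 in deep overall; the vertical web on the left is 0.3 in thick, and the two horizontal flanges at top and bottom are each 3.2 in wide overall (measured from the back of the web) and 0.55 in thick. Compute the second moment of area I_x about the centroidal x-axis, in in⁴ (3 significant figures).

I_x ≈ 96.3 in⁴

Split into non-overlapping primitives; take the origin at the lower-left of the bounding box.
Web: 0.3 × 10, A = 3 in², y = 5 in, Ī = 25 in⁴.
Top flange (beyond web): 2.9 × 0.55, A = 1.595 in², y = 9.725 in, Ī = 0.040207 in⁴.
Bottom flange (beyond web): 2.9 × 0.55, A = 1.595 in², y = 0.275 in, Ī = 0.040207 in⁴.
By symmetry the centroid is at mid-height, ȳ = 5 in.
Transfer each piece to the centroidal x-axis using Ī + A·d² with d = y − 5:
  web: d = 0 in → contributes +25 in⁴
  top flange (beyond web): d = 4.725 in → contributes +35.65 in⁴
  bottom flange (beyond web): d = -4.725 in → contributes +35.65 in⁴
Total I = 96.299 in⁴.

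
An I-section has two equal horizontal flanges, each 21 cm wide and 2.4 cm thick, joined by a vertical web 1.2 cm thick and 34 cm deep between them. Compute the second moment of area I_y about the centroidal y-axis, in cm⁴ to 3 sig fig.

Split into non-overlapping primitives; take the origin at the lower-left of the bounding box.
Bottom flange: 21 × 2.4, A = 50.4 cm², x = 10.5 cm, Ī = 1852.2 cm⁴.
Web: 1.2 × 34, A = 40.8 cm², x = 10.5 cm, Ī = 4.896 cm⁴.
Top flange: 21 × 2.4, A = 50.4 cm², x = 10.5 cm, Ī = 1852.2 cm⁴.
By symmetry the centroid is at mid-width, x̄ = 10.5 cm.
All pieces are centred on the centroidal y-axis, so I = ΣĪ = 3709.3 cm⁴.

I_y ≈ 3710 cm⁴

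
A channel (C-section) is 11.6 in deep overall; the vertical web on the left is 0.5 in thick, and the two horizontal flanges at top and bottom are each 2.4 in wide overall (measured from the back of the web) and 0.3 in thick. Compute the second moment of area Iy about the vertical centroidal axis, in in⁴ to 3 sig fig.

Split into non-overlapping primitives; take the origin at the lower-left of the bounding box.
Web: 0.5 × 11.6, A = 5.8 in², x = 0.25 in, Ī = 0.12083 in⁴.
Top flange (beyond web): 1.9 × 0.3, A = 0.57 in², x = 1.45 in, Ī = 0.17148 in⁴.
Bottom flange (beyond web): 1.9 × 0.3, A = 0.57 in², x = 1.45 in, Ī = 0.17148 in⁴.
Centroid: x̄ = ΣA·x / ΣA = 0.44712 in.
Transfer each piece to the vertical centroidal axis using Ī + A·d² with d = x − 0.44712:
  web: d = -0.19712 in → contributes +0.3462 in⁴
  top flange (beyond web): d = 1.0029 in → contributes +0.74477 in⁴
  bottom flange (beyond web): d = 1.0029 in → contributes +0.74477 in⁴
Total I = 1.8357 in⁴.

Iy ≈ 1.84 in⁴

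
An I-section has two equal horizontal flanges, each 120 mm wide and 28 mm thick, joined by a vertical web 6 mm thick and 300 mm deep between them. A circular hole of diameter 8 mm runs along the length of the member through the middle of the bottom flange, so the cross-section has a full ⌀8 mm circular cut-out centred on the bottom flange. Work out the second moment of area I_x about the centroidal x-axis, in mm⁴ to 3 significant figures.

Treat the section as a set of non-overlapping primitives; coordinates are from the bounding-box lower-left.
Bottom flange: 120 × 28, A = 3 360 mm², y = 14 mm, Ī = 219 520 mm⁴.
Web: 6 × 300, A = 1 800 mm², y = 178 mm, Ī = 13 500 000 mm⁴.
Top flange: 120 × 28, A = 3 360 mm², y = 342 mm, Ī = 219 520 mm⁴.
Hole (subtracted): ⌀8, A = 50.265 mm², y = 14 mm, Ī = 201.06 mm⁴.
Centroid: ȳ = ΣA·y / ΣA = 178.97 mm.
Transfer each piece to the centroidal x-axis using Ī + A·d² with d = y − 178.97:
  bottom flange: d = -164.97 mm → contributes +91 665 910 mm⁴
  web: d = -0.97329 mm → contributes +13 501 705 mm⁴
  top flange: d = 163.03 mm → contributes +89 520 615 mm⁴
  hole: d = -164.97 mm → contributes −1 368 236 mm⁴
Total I = 193 319 995 mm⁴.

I_x ≈ 1.93 × 10⁸ mm⁴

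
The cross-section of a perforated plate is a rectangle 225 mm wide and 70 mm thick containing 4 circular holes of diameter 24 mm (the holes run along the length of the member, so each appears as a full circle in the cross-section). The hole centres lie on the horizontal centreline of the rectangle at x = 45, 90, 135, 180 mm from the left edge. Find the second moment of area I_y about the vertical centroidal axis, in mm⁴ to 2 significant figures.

Break the section into simple shapes (no overlaps), measuring from the bottom-left corner of the bounding box.
Plate: 225 × 70, A = 15 750 mm², x = 112.5 mm, Ī = 66 445 313 mm⁴.
Hole 1 (subtracted): ⌀24, A = 452.4 mm², x = 45 mm, Ī = 16 286 mm⁴.
Hole 2 (subtracted): ⌀24, A = 452.4 mm², x = 90 mm, Ī = 16 286 mm⁴.
Hole 3 (subtracted): ⌀24, A = 452.4 mm², x = 135 mm, Ī = 16 286 mm⁴.
Hole 4 (subtracted): ⌀24, A = 452.4 mm², x = 180 mm, Ī = 16 286 mm⁴.
By symmetry the centroid is at mid-width, x̄ = 112.5 mm.
Transfer each piece to the vertical centroidal axis using Ī + A·d² with d = x − 112.5:
  plate: d = 0 mm → contributes +66 445 313 mm⁴
  hole 1: d = -67.5 mm → contributes −2 077 485 mm⁴
  hole 2: d = -22.5 mm → contributes −245 308 mm⁴
  hole 3: d = 22.5 mm → contributes −245 308 mm⁴
  hole 4: d = 67.5 mm → contributes −2 077 485 mm⁴
Total I = 61 799 726 mm⁴.

I_y ≈ 6.2 × 10⁷ mm⁴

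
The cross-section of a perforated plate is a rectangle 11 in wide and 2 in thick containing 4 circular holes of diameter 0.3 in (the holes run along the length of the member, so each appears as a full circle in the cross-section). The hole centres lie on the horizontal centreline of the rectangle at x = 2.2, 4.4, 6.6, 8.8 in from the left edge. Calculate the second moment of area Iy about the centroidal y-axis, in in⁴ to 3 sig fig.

Split into non-overlapping primitives; take the origin at the lower-left of the bounding box.
Plate: 11 × 2, A = 22 in², x = 5.5 in, Ī = 221.83 in⁴.
Hole 1 (subtracted): ⌀0.3, A = 0.070686 in², x = 2.2 in, Ī = 0.00039761 in⁴.
Hole 2 (subtracted): ⌀0.3, A = 0.070686 in², x = 4.4 in, Ī = 0.00039761 in⁴.
Hole 3 (subtracted): ⌀0.3, A = 0.070686 in², x = 6.6 in, Ī = 0.00039761 in⁴.
Hole 4 (subtracted): ⌀0.3, A = 0.070686 in², x = 8.8 in, Ī = 0.00039761 in⁴.
By symmetry the centroid is at mid-width, x̄ = 5.5 in.
Transfer each piece to the centroidal y-axis using Ī + A·d² with d = x − 5.5:
  plate: d = 0 in → contributes +221.83 in⁴
  hole 1: d = -3.3 in → contributes −0.77017 in⁴
  hole 2: d = -1.1 in → contributes −0.085927 in⁴
  hole 3: d = 1.1 in → contributes −0.085927 in⁴
  hole 4: d = 3.3 in → contributes −0.77017 in⁴
Total I = 220.12 in⁴.

Iy ≈ 220 in⁴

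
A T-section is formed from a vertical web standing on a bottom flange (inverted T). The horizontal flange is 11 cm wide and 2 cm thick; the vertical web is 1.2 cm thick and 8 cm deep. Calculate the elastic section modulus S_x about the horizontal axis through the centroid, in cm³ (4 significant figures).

S_x ≈ 30.16 cm³

Split into non-overlapping primitives; take the origin at the lower-left of the bounding box.
Flange: 11 × 2, A = 22 cm², y = 1 cm, Ī = 7.33333 cm⁴.
Web: 1.2 × 8, A = 9.6 cm², y = 6 cm, Ī = 51.2 cm⁴.
Centroid: ȳ = ΣA·y / ΣA = 2.51899 cm.
Transfer each piece to the horizontal axis through the centroid using Ī + A·d² with d = y − 2.51899:
  flange: d = -1.51899 cm → contributes +58.0944 cm⁴
  web: d = 3.48101 cm → contributes +167.528 cm⁴
Total I = 225.622 cm⁴.
Extreme fibre distance c = 7.48101 cm; S = I/c = 30.1593 cm³.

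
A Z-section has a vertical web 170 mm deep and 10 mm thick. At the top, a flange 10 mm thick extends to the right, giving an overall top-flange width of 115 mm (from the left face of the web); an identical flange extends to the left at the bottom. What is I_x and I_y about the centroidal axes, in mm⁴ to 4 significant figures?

Split into non-overlapping primitives; take the origin at the lower-left of the bounding box.
Web: 10 × 170, A = 1 700 mm², y = 85 mm, Ī = 4 094 167 mm⁴.
Top flange (beyond web): 105 × 10, A = 1 050 mm², y = 165 mm, Ī = 8 750 mm⁴.
Bottom flange (beyond web): 105 × 10, A = 1 050 mm², y = 5 mm, Ī = 8 750 mm⁴.
Centroid: ȳ = ΣA·y / ΣA = 85 mm.
Transfer each piece to the centroidal x-axis using Ī + A·d² with d = y − 85:
  web: d = 0 mm → contributes +4 094 167 mm⁴
  top flange (beyond web): d = 80 mm → contributes +6 728 750 mm⁴
  bottom flange (beyond web): d = -80 mm → contributes +6 728 750 mm⁴
Total I = 17 551 667 mm⁴.
For the y-axis: x̄ = 110 mm.
Repeating about the centroidal y-axis gives I_y = 8 886 667 mm⁴.

I_x ≈ 1.755 × 10⁷ mm⁴, I_y ≈ 8.887 × 10⁶ mm⁴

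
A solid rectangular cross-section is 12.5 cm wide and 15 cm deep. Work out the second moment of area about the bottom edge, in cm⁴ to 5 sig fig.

The section: 12.5 × 15, A = 187.5 cm², y = 7.5 cm, Ī = 3515.625 cm⁴.
Transfer it to a horizontal axis along the bottom face using Ī + A·d² with d = y − 0:
  the section: d = 7.5 cm → contributes +14062.5 cm⁴
Total I = 14062.5 cm⁴.

I_base ≈ 1.4063 × 10⁴ cm⁴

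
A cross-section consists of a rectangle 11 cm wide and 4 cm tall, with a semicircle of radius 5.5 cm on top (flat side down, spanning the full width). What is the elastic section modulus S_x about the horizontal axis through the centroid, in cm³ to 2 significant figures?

Split into non-overlapping primitives; take the origin at the lower-left of the bounding box.
Rectangular body: 11 × 4, A = 44 cm², y = 2 cm, Ī = 58.67 cm⁴.
Semicircular cap: semicircle r = 5.5, A = 47.52 cm², y = 6.334 cm, Ī = 100.4 cm⁴.
Centroid: ȳ = ΣA·y / ΣA = 4.25 cm.
Transfer each piece to the horizontal axis through the centroid using Ī + A·d² with d = y − 4.25:
  rectangular body: d = -2.25 cm → contributes +281.5 cm⁴
  semicircular cap: d = 2.084 cm → contributes +306.8 cm⁴
Total I = 588.3 cm⁴.
Extreme fibre distance c = 5.25 cm; S = I/c = 112.1 cm³.

S_x ≈ 110 cm³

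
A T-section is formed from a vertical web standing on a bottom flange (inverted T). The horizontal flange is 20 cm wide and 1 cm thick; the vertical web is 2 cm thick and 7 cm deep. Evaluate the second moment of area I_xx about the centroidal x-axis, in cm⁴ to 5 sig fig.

I_xx ≈ 190.60 cm⁴

Treat the section as a set of non-overlapping primitives; coordinates are from the bounding-box lower-left.
Flange: 20 × 1, A = 20 cm², y = 0.5 cm, Ī = 1.666667 cm⁴.
Web: 2 × 7, A = 14 cm², y = 4.5 cm, Ī = 57.16667 cm⁴.
Centroid: ȳ = ΣA·y / ΣA = 2.147059 cm.
Transfer each piece to the centroidal x-axis using Ī + A·d² with d = y − 2.147059:
  flange: d = -1.647059 cm → contributes +55.92272 cm⁴
  web: d = 2.352941 cm → contributes +134.6753 cm⁴
Total I = 190.598 cm⁴.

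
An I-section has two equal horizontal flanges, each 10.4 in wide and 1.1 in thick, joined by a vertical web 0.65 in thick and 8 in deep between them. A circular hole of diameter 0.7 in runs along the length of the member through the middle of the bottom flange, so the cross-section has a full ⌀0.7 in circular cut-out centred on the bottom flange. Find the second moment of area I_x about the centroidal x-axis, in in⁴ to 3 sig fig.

I_x ≈ 496 in⁴

Break the section into simple shapes (no overlaps), measuring from the bottom-left corner of the bounding box.
Bottom flange: 10.4 × 1.1, A = 11.44 in², y = 0.55 in, Ī = 1.1535 in⁴.
Web: 0.65 × 8, A = 5.2 in², y = 5.1 in, Ī = 27.733 in⁴.
Top flange: 10.4 × 1.1, A = 11.44 in², y = 9.65 in, Ī = 1.1535 in⁴.
Hole (subtracted): ⌀0.7, A = 0.38485 in², y = 0.55 in, Ī = 0.011786 in⁴.
Centroid: ȳ = ΣA·y / ΣA = 5.1632 in.
Transfer each piece to the centroidal x-axis using Ī + A·d² with d = y − 5.1632:
  bottom flange: d = -4.6132 in → contributes +244.62 in⁴
  web: d = -0.063226 in → contributes +27.754 in⁴
  top flange: d = 4.4868 in → contributes +231.45 in⁴
  hole: d = -4.6132 in → contributes −8.202 in⁴
Total I = 495.62 in⁴.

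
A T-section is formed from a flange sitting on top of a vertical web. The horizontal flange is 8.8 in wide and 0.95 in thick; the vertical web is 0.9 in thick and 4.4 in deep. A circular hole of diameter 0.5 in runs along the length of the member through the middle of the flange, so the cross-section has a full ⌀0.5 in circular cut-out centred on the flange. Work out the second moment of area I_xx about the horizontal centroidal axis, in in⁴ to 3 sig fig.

I_xx ≈ 26.1 in⁴

Treat the section as a set of non-overlapping primitives; coordinates are from the bounding-box lower-left.
Flange: 8.8 × 0.95, A = 8.36 in², y = 4.875 in, Ī = 0.62874 in⁴.
Web: 0.9 × 4.4, A = 3.96 in², y = 2.2 in, Ī = 6.3888 in⁴.
Hole (subtracted): ⌀0.5, A = 0.19635 in², y = 4.875 in, Ī = 0.003068 in⁴.
Centroid: ȳ = ΣA·y / ΣA = 4.0013 in.
Transfer each piece to the horizontal centroidal axis using Ī + A·d² with d = y − 4.0013:
  flange: d = 0.87375 in → contributes +7.011 in⁴
  web: d = -1.8013 in → contributes +19.237 in⁴
  hole: d = 0.87375 in → contributes −0.15297 in⁴
Total I = 26.095 in⁴.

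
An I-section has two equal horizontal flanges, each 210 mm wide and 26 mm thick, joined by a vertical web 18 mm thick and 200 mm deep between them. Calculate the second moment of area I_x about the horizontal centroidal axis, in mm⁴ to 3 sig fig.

I_x ≈ 1.52 × 10⁸ mm⁴

Decompose the section into non-overlapping parts with the origin at the bottom-left of its bounding rectangle.
Bottom flange: 210 × 26, A = 5 460 mm², y = 13 mm, Ī = 307 580 mm⁴.
Web: 18 × 200, A = 3 600 mm², y = 126 mm, Ī = 12 000 000 mm⁴.
Top flange: 210 × 26, A = 5 460 mm², y = 239 mm, Ī = 307 580 mm⁴.
By symmetry the centroid is at mid-height, ȳ = 126 mm.
Transfer each piece to the horizontal centroidal axis using Ī + A·d² with d = y − 126:
  bottom flange: d = -113 mm → contributes +70 026 320 mm⁴
  web: d = 0 mm → contributes +12 000 000 mm⁴
  top flange: d = 113 mm → contributes +70 026 320 mm⁴
Total I = 152 052 640 mm⁴.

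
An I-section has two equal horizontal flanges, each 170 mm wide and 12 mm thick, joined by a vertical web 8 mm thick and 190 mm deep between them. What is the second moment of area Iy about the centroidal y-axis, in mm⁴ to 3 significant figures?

Iy ≈ 9.83 × 10⁶ mm⁴

Decompose the section into non-overlapping parts with the origin at the bottom-left of its bounding rectangle.
Bottom flange: 170 × 12, A = 2 040 mm², x = 85 mm, Ī = 4 913 000 mm⁴.
Web: 8 × 190, A = 1 520 mm², x = 85 mm, Ī = 8106.7 mm⁴.
Top flange: 170 × 12, A = 2 040 mm², x = 85 mm, Ī = 4 913 000 mm⁴.
By symmetry the centroid is at mid-width, x̄ = 85 mm.
All pieces are centred on the centroidal y-axis, so I = ΣĪ = 9 834 107 mm⁴.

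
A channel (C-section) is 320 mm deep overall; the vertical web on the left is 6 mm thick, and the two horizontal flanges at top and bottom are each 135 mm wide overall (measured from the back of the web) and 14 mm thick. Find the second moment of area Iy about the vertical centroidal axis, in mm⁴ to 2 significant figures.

Split into non-overlapping primitives; take the origin at the lower-left of the bounding box.
Web: 6 × 320, A = 1 920 mm², x = 3 mm, Ī = 5 760 mm⁴.
Top flange (beyond web): 129 × 14, A = 1 806 mm², x = 70.5 mm, Ī = 2 504 471 mm⁴.
Bottom flange (beyond web): 129 × 14, A = 1 806 mm², x = 70.5 mm, Ī = 2 504 471 mm⁴.
Centroid: x̄ = ΣA·x / ΣA = 47.07 mm.
Transfer each piece to the vertical centroidal axis using Ī + A·d² with d = x − 47.07:
  web: d = -44.07 mm → contributes +3 735 168 mm⁴
  top flange (beyond web): d = 23.43 mm → contributes +3 495 675 mm⁴
  bottom flange (beyond web): d = 23.43 mm → contributes +3 495 675 mm⁴
Total I = 10 726 519 mm⁴.

Iy ≈ 1.1 × 10⁷ mm⁴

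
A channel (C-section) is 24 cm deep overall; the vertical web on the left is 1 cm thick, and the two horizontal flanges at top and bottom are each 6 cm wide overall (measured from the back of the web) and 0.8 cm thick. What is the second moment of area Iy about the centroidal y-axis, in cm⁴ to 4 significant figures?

Decompose the section into non-overlapping parts with the origin at the bottom-left of its bounding rectangle.
Web: 1 × 24, A = 24 cm², x = 0.5 cm, Ī = 2 cm⁴.
Top flange (beyond web): 5 × 0.8, A = 4 cm², x = 3.5 cm, Ī = 8.33333 cm⁴.
Bottom flange (beyond web): 5 × 0.8, A = 4 cm², x = 3.5 cm, Ī = 8.33333 cm⁴.
Centroid: x̄ = ΣA·x / ΣA = 1.25 cm.
Transfer each piece to the centroidal y-axis using Ī + A·d² with d = x − 1.25:
  web: d = -0.75 cm → contributes +15.5 cm⁴
  top flange (beyond web): d = 2.25 cm → contributes +28.5833 cm⁴
  bottom flange (beyond web): d = 2.25 cm → contributes +28.5833 cm⁴
Total I = 72.6667 cm⁴.

Iy ≈ 72.67 cm⁴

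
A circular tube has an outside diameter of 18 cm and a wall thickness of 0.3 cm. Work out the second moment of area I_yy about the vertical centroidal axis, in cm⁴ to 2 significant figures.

I_yy ≈ 650 cm⁴

Treat the section as a set of non-overlapping primitives; coordinates are from the bounding-box lower-left.
Outer circle: ⌀18, A = 254.5 cm², x = 9 cm, Ī = 5 153 cm⁴.
Bore (subtracted): ⌀17.4, A = 237.8 cm², x = 9 cm, Ī = 4 500 cm⁴.
By symmetry the centroid is at mid-width, x̄ = 9 cm.
All pieces are centred on the vertical centroidal axis, so I = ΣĪ (holes subtracted) = 653.5 cm⁴.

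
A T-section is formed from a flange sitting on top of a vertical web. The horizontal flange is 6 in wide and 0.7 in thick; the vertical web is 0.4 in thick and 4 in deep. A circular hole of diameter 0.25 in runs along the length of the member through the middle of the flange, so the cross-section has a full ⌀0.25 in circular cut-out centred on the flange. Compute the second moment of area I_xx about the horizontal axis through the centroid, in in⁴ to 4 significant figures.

Decompose the section into non-overlapping parts with the origin at the bottom-left of its bounding rectangle.
Flange: 6 × 0.7, A = 4.2 in², y = 4.35 in, Ī = 0.1715 in⁴.
Web: 0.4 × 4, A = 1.6 in², y = 2 in, Ī = 2.13333 in⁴.
Hole (subtracted): ⌀0.25, A = 0.0490874 in², y = 4.35 in, Ī = 0.000191748 in⁴.
Centroid: ȳ = ΣA·y / ΣA = 3.69619 in.
Transfer each piece to the horizontal axis through the centroid using Ī + A·d² with d = y − 3.69619:
  flange: d = 0.653809 in → contributes +1.96686 in⁴
  web: d = -1.69619 in → contributes +6.73663 in⁴
  hole: d = 0.653809 in → contributes −0.021175 in⁴
Total I = 8.68232 in⁴.

I_xx ≈ 8.682 in⁴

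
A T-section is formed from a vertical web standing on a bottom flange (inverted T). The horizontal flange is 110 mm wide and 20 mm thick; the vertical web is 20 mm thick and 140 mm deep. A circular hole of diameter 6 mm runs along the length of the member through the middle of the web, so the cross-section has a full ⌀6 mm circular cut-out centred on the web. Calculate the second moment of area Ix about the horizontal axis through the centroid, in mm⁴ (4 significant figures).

Ix ≈ 1.250 × 10⁷ mm⁴

Break the section into simple shapes (no overlaps), measuring from the bottom-left corner of the bounding box.
Flange: 110 × 20, A = 2 200 mm², y = 10 mm, Ī = 73333.3 mm⁴.
Web: 20 × 140, A = 2 800 mm², y = 90 mm, Ī = 4 573 333 mm⁴.
Hole (subtracted): ⌀6, A = 28.2743 mm², y = 90 mm, Ī = 63.6173 mm⁴.
Centroid: ȳ = ΣA·y / ΣA = 54.5998 mm.
Transfer each piece to the horizontal axis through the centroid using Ī + A·d² with d = y − 54.5998:
  flange: d = -44.5998 mm → contributes +4 449 449 mm⁴
  web: d = 35.4002 mm → contributes +8 082 218 mm⁴
  hole: d = 35.4002 mm → contributes −35496.2 mm⁴
Total I = 12 496 171 mm⁴.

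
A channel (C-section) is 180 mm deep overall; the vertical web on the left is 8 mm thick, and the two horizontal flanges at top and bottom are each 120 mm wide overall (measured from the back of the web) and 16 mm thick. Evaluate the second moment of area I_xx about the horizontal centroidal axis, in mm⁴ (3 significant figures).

I_xx ≈ 2.81 × 10⁷ mm⁴

Treat the section as a set of non-overlapping primitives; coordinates are from the bounding-box lower-left.
Web: 8 × 180, A = 1 440 mm², y = 90 mm, Ī = 3 888 000 mm⁴.
Top flange (beyond web): 112 × 16, A = 1 792 mm², y = 172 mm, Ī = 38 229 mm⁴.
Bottom flange (beyond web): 112 × 16, A = 1 792 mm², y = 8 mm, Ī = 38 229 mm⁴.
By symmetry the centroid is at mid-height, ȳ = 90 mm.
Transfer each piece to the horizontal centroidal axis using Ī + A·d² with d = y − 90:
  web: d = 0 mm → contributes +3 888 000 mm⁴
  top flange (beyond web): d = 82 mm → contributes +12 087 637 mm⁴
  bottom flange (beyond web): d = -82 mm → contributes +12 087 637 mm⁴
Total I = 28 063 275 mm⁴.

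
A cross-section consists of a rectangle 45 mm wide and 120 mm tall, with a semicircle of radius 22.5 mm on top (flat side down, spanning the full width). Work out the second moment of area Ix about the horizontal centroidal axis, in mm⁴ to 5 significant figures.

Ix ≈ 9.8609 × 10⁶ mm⁴

Decompose the section into non-overlapping parts with the origin at the bottom-left of its bounding rectangle.
Rectangular body: 45 × 120, A = 5 400 mm², y = 60 mm, Ī = 6 480 000 mm⁴.
Semicircular cap: semicircle r = 22.5, A = 795.2156 mm², y = 129.5493 mm, Ī = 28129.51 mm⁴.
Centroid: ȳ = ΣA·y / ΣA = 68.92732 mm.
Transfer each piece to the horizontal centroidal axis using Ī + A·d² with d = y − 68.92732:
  rectangular body: d = -8.927323 mm → contributes +6 910 364 mm⁴
  semicircular cap: d = 60.62197 mm → contributes +2 950 566 mm⁴
Total I = 9 860 930 mm⁴.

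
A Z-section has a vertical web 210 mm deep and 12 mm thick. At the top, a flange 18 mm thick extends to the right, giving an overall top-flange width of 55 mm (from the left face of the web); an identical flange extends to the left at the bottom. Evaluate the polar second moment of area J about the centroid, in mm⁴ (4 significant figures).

Decompose the section into non-overlapping parts with the origin at the bottom-left of its bounding rectangle.
Web: 12 × 210, A = 2 520 mm², y = 105 mm, Ī = 9 261 000 mm⁴.
Top flange (beyond web): 43 × 18, A = 774 mm², y = 201 mm, Ī = 20 898 mm⁴.
Bottom flange (beyond web): 43 × 18, A = 774 mm², y = 9 mm, Ī = 20 898 mm⁴.
Centroid: ȳ = ΣA·y / ΣA = 105 mm.
Transfer each piece to the centroidal x-axis using Ī + A·d² with d = y − 105:
  web: d = 0 mm → contributes +9 261 000 mm⁴
  top flange (beyond web): d = 96 mm → contributes +7 154 082 mm⁴
  bottom flange (beyond web): d = -96 mm → contributes +7 154 082 mm⁴
Total I = 23 569 164 mm⁴.
For the y-axis: x̄ = 49 mm.
Repeating about the centroidal y-axis gives I_y = 1 439 436 mm⁴.
Polar second moment: J = I_x + I_y = 25 008 600 mm⁴.

J ≈ 2.501 × 10⁷ mm⁴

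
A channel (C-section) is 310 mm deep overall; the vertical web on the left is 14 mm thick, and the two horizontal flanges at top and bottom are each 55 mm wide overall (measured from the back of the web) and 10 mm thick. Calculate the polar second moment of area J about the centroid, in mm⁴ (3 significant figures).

J ≈ 5.39 × 10⁷ mm⁴

Split into non-overlapping primitives; take the origin at the lower-left of the bounding box.
Web: 14 × 310, A = 4 340 mm², y = 155 mm, Ī = 34 756 167 mm⁴.
Top flange (beyond web): 41 × 10, A = 410 mm², y = 305 mm, Ī = 3416.7 mm⁴.
Bottom flange (beyond web): 41 × 10, A = 410 mm², y = 5 mm, Ī = 3416.7 mm⁴.
By symmetry the centroid is at mid-height, ȳ = 155 mm.
Transfer each piece to the centroidal x-axis using Ī + A·d² with d = y − 155:
  web: d = 0 mm → contributes +34 756 167 mm⁴
  top flange (beyond web): d = 150 mm → contributes +9 228 417 mm⁴
  bottom flange (beyond web): d = -150 mm → contributes +9 228 417 mm⁴
Total I = 53 213 000 mm⁴.
For the y-axis: x̄ = 11.37 mm.
Repeating about the centroidal y-axis gives I_y = 707 333 mm⁴.
Polar second moment: J = I_x + I_y = 53 920 333 mm⁴.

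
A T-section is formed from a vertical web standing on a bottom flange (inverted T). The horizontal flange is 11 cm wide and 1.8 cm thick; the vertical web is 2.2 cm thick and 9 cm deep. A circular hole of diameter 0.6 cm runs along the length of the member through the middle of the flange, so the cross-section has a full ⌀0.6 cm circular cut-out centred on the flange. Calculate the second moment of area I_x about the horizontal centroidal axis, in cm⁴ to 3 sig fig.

I_x ≈ 426 cm⁴

Decompose the section into non-overlapping parts with the origin at the bottom-left of its bounding rectangle.
Flange: 11 × 1.8, A = 19.8 cm², y = 0.9 cm, Ī = 5.346 cm⁴.
Web: 2.2 × 9, A = 19.8 cm², y = 6.3 cm, Ī = 133.65 cm⁴.
Hole (subtracted): ⌀0.6, A = 0.28274 cm², y = 0.9 cm, Ī = 0.0063617 cm⁴.
Centroid: ȳ = ΣA·y / ΣA = 3.6194 cm.
Transfer each piece to the horizontal centroidal axis using Ī + A·d² with d = y − 3.6194:
  flange: d = -2.7194 cm → contributes +151.77 cm⁴
  web: d = 2.6806 cm → contributes +275.92 cm⁴
  hole: d = -2.7194 cm → contributes −2.0973 cm⁴
Total I = 425.6 cm⁴.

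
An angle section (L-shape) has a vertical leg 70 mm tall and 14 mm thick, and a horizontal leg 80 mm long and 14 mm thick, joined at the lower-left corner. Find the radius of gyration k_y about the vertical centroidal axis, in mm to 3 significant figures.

Split into non-overlapping primitives; take the origin at the lower-left of the bounding box.
Vertical leg: 14 × 70, A = 980 mm², x = 7 mm, Ī = 16 007 mm⁴.
Horizontal leg (remainder): 66 × 14, A = 924 mm², x = 47 mm, Ī = 335 412 mm⁴.
Centroid: x̄ = ΣA·x / ΣA = 26.412 mm.
Transfer each piece to the vertical centroidal axis using Ī + A·d² with d = x − 26.412:
  vertical leg: d = -19.412 mm → contributes +385 287 mm⁴
  horizontal leg (remainder): d = 20.588 mm → contributes +727 073 mm⁴
Total I = 1 112 360 mm⁴.
Radius of gyration: k = √(I/A) = √(1 112 360 / 1 904) = 24.171 mm.

k_y ≈ 24.2 mm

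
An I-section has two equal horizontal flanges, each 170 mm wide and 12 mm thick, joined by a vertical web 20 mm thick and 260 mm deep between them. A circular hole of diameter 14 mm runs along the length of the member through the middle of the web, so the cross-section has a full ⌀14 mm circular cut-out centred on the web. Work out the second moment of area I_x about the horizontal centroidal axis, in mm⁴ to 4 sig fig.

I_x ≈ 1.048 × 10⁸ mm⁴

Break the section into simple shapes (no overlaps), measuring from the bottom-left corner of the bounding box.
Bottom flange: 170 × 12, A = 2 040 mm², y = 6 mm, Ī = 24 480 mm⁴.
Web: 20 × 260, A = 5 200 mm², y = 142 mm, Ī = 29 293 333 mm⁴.
Top flange: 170 × 12, A = 2 040 mm², y = 278 mm, Ī = 24 480 mm⁴.
Hole (subtracted): ⌀14, A = 153.938 mm², y = 142 mm, Ī = 1885.74 mm⁴.
By symmetry the centroid is at mid-height, ȳ = 142 mm.
Transfer each piece to the horizontal centroidal axis using Ī + A·d² with d = y − 142:
  bottom flange: d = -136 mm → contributes +37 756 320 mm⁴
  web: d = 0 mm → contributes +29 293 333 mm⁴
  top flange: d = 136 mm → contributes +37 756 320 mm⁴
  hole: d = 0 mm → contributes −1885.74 mm⁴
Total I = 104 804 088 mm⁴.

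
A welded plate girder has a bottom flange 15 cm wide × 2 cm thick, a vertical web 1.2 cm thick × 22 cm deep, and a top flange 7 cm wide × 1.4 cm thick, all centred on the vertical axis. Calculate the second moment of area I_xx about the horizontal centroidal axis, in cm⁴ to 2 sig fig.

I_xx ≈ 5800 cm⁴

Treat the section as a set of non-overlapping primitives; coordinates are from the bounding-box lower-left.
Bottom plate: 15 × 2, A = 30 cm², y = 1 cm, Ī = 10 cm⁴.
Web plate: 1.2 × 22, A = 26.4 cm², y = 13 cm, Ī = 1 065 cm⁴.
Top plate: 7 × 1.4, A = 9.8 cm², y = 24.7 cm, Ī = 1.601 cm⁴.
Centroid: ȳ = ΣA·y / ΣA = 9.294 cm.
Transfer each piece to the horizontal centroidal axis using Ī + A·d² with d = y − 9.294:
  bottom plate: d = -8.294 cm → contributes +2 074 cm⁴
  web plate: d = 3.706 cm → contributes +1 427 cm⁴
  top plate: d = 15.41 cm → contributes +2 328 cm⁴
Total I = 5 829 cm⁴.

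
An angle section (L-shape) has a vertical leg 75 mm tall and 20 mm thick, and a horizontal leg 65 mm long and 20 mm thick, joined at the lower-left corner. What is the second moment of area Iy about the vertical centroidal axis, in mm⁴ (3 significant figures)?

Split into non-overlapping primitives; take the origin at the lower-left of the bounding box.
Vertical leg: 20 × 75, A = 1 500 mm², x = 10 mm, Ī = 50 000 mm⁴.
Horizontal leg (remainder): 45 × 20, A = 900 mm², x = 42.5 mm, Ī = 151 875 mm⁴.
Centroid: x̄ = ΣA·x / ΣA = 22.188 mm.
Transfer each piece to the vertical centroidal axis using Ī + A·d² with d = x − 22.188:
  vertical leg: d = -12.188 mm → contributes +272 803 mm⁴
  horizontal leg (remainder): d = 20.313 mm → contributes +523 213 mm⁴
Total I = 796 016 mm⁴.

Iy ≈ 7.96 × 10⁵ mm⁴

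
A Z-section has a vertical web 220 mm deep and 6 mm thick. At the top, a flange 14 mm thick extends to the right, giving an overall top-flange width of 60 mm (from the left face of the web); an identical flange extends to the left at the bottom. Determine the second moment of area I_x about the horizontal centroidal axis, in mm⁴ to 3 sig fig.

I_x ≈ 2.14 × 10⁷ mm⁴

Decompose the section into non-overlapping parts with the origin at the bottom-left of its bounding rectangle.
Web: 6 × 220, A = 1 320 mm², y = 110 mm, Ī = 5 324 000 mm⁴.
Top flange (beyond web): 54 × 14, A = 756 mm², y = 213 mm, Ī = 12 348 mm⁴.
Bottom flange (beyond web): 54 × 14, A = 756 mm², y = 7 mm, Ī = 12 348 mm⁴.
Centroid: ȳ = ΣA·y / ΣA = 110 mm.
Transfer each piece to the horizontal centroidal axis using Ī + A·d² with d = y − 110:
  web: d = 0 mm → contributes +5 324 000 mm⁴
  top flange (beyond web): d = 103 mm → contributes +8 032 752 mm⁴
  bottom flange (beyond web): d = -103 mm → contributes +8 032 752 mm⁴
Total I = 21 389 504 mm⁴.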